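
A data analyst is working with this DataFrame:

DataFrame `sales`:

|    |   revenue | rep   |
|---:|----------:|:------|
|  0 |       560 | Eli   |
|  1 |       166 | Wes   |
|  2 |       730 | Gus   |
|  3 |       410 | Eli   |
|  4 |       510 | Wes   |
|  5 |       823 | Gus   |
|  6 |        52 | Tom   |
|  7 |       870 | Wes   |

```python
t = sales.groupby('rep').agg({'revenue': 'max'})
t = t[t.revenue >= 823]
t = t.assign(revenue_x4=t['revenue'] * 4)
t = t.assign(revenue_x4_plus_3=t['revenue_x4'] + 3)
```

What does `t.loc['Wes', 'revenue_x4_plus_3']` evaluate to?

3483

group by rep, max of revenue:
     revenue
rep         
Eli      560
Gus      823
Tom       52
Wes      870
filter rows where revenue >= 823:
     revenue
rep         
Gus      823
Wes      870
add column revenue_x4 = t['revenue'] * 4:
     revenue  revenue_x4
rep                     
Gus      823        3292
Wes      870        3480
add column revenue_x4_plus_3 = t['revenue_x4'] + 3:
     revenue  revenue_x4  revenue_x4_plus_3
rep                                        
Gus      823        3292               3295
Wes      870        3480               3483
Taking the value at row 'Wes', column 'revenue_x4_plus_3' gives 3483.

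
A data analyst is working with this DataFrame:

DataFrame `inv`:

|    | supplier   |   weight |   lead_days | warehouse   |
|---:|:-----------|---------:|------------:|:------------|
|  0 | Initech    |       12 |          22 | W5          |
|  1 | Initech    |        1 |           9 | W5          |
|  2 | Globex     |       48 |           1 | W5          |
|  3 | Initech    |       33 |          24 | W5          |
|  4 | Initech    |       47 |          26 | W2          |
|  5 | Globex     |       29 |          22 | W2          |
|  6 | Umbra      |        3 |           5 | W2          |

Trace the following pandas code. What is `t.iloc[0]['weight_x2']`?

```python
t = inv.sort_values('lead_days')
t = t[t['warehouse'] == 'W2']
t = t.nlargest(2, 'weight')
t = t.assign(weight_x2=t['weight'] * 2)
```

94

sort by lead_days:
  supplier  weight  lead_days warehouse
2   Globex      48          1        W5
6    Umbra       3          5        W2
1  Initech       1          9        W5
0  Initech      12         22        W5
5   Globex      29         22        W2
3  Initech      33         24        W5
4  Initech      47         26        W2
filter rows where warehouse == 'W2':
  supplier  weight  lead_days warehouse
6    Umbra       3          5        W2
5   Globex      29         22        W2
4  Initech      47         26        W2
take 2 rows with largest weight:
  supplier  weight  lead_days warehouse
4  Initech      47         26        W2
5   Globex      29         22        W2
add column weight_x2 = t['weight'] * 2:
  supplier  weight  lead_days warehouse  weight_x2
4  Initech      47         26        W2         94
5   Globex      29         22        W2         58
So iloc[0]['weight_x2'] = 94.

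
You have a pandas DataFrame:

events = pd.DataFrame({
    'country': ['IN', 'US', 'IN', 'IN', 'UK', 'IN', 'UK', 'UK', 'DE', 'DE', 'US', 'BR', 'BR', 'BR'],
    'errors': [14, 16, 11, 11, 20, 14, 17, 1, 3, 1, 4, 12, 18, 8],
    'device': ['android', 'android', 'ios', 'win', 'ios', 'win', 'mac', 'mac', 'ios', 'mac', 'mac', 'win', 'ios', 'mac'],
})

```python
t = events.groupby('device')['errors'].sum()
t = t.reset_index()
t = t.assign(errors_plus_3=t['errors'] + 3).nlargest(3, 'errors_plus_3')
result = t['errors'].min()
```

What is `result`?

31

group by device, sum of errors:
device
android    30
ios        52
mac        31
win        37
Name: errors, dtype: int64
reset_index():
    device  errors
0  android      30
1      ios      52
2      mac      31
3      win      37
add column errors_plus_3 = t['errors'] + 3:
    device  errors  errors_plus_3
0  android      30             33
1      ios      52             55
2      mac      31             34
3      win      37             40
take 3 rows with largest errors_plus_3:
  device  errors  errors_plus_3
1    ios      52             55
3    win      37             40
2    mac      31             34
Hence 31.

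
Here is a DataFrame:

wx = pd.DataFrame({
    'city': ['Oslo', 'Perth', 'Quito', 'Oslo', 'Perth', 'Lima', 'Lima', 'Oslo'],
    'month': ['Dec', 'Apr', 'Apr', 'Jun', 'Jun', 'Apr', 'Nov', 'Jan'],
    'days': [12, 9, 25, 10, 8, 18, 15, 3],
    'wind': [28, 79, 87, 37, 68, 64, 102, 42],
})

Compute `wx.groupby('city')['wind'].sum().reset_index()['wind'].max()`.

166

group by city, sum of wind:
city
Lima     166
Oslo     107
Perth    147
Quito     87
Name: wind, dtype: int64
reset_index():
    city  wind
0   Lima   166
1   Oslo   107
2  Perth   147
3  Quito    87
max of column 'wind' → 166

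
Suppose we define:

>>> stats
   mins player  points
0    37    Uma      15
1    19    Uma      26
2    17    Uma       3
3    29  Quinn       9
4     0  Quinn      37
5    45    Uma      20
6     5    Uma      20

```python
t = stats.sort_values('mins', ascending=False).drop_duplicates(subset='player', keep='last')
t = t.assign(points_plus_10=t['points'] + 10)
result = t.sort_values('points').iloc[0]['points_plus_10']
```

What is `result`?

30

sort by mins descending:
   mins player  points
5    45    Uma      20
0    37    Uma      15
3    29  Quinn       9
1    19    Uma      26
2    17    Uma       3
6     5    Uma      20
4     0  Quinn      37
drop duplicate player (keep=last):
   mins player  points
6     5    Uma      20
4     0  Quinn      37
add column points_plus_10 = t['points'] + 10:
   mins player  points  points_plus_10
6     5    Uma      20              30
4     0  Quinn      37              47
sort by points:
   mins player  points  points_plus_10
6     5    Uma      20              30
4     0  Quinn      37              47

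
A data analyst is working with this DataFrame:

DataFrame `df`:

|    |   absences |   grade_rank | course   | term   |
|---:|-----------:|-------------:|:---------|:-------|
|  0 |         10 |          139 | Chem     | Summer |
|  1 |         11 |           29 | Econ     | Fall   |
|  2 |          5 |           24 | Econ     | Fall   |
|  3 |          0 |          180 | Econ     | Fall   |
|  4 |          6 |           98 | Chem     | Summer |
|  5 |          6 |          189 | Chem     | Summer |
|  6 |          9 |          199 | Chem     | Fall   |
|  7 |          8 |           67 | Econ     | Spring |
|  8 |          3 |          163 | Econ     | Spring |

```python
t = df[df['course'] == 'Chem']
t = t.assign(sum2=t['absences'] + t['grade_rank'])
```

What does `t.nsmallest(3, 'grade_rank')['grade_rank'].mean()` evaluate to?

filter rows where course == 'Chem':
   absences  grade_rank course    term
0        10         139   Chem  Summer
4         6          98   Chem  Summer
5         6         189   Chem  Summer
6         9         199   Chem    Fall
add column sum2 = t['absences'] + t['grade_rank']:
   absences  grade_rank course    term  sum2
0        10         139   Chem  Summer   149
4         6          98   Chem  Summer   104
5         6         189   Chem  Summer   195
6         9         199   Chem    Fall   208
take 3 rows with smallest grade_rank:
   absences  grade_rank course    term  sum2
4         6          98   Chem  Summer   104
0        10         139   Chem  Summer   149
5         6         189   Chem  Summer   195
So mean() = 142.0.

142.0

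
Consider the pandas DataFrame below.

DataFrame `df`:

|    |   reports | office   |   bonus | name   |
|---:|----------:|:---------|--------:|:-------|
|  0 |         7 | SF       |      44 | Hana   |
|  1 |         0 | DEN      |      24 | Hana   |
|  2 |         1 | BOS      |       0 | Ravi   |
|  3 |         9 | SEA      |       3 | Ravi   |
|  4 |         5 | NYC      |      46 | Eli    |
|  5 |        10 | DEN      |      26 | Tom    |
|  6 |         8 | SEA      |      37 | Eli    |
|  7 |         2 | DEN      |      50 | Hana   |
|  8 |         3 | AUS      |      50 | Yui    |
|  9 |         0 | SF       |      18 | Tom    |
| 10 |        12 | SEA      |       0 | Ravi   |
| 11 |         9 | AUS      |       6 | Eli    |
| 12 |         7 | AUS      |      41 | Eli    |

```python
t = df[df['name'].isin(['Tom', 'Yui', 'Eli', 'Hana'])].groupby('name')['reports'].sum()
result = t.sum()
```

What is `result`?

51

filter rows where name in ['Tom', 'Yui', 'Eli', 'Hana']:
    reports office  bonus  name
0         7     SF     44  Hana
1         0    DEN     24  Hana
4         5    NYC     46   Eli
5        10    DEN     26   Tom
6         8    SEA     37   Eli
7         2    DEN     50  Hana
8         3    AUS     50   Yui
9         0     SF     18   Tom
11        9    AUS      6   Eli
12        7    AUS     41   Eli
group by name, sum of reports:
name
Eli     29
Hana     9
Tom     10
Yui      3
Name: reports, dtype: int64
Taking the sum of the resulting series gives 51.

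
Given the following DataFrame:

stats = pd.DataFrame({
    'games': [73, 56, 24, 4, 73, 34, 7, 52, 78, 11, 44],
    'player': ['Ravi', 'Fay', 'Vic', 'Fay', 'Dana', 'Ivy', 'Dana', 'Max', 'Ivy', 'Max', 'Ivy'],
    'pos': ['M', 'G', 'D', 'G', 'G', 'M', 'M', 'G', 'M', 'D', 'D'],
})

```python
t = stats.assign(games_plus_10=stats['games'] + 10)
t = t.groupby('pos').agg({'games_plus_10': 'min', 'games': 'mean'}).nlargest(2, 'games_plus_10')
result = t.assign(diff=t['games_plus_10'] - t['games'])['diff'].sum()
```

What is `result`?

add column games_plus_10 = stats['games'] + 10:
    games player pos  games_plus_10
0      73   Ravi   M             83
1      56    Fay   G             66
2      24    Vic   D             34
3       4    Fay   G             14
4      73   Dana   G             83
5      34    Ivy   M             44
6       7   Dana   M             17
7      52    Max   G             62
8      78    Ivy   M             88
9      11    Max   D             21
10     44    Ivy   D             54
group by pos: min(games_plus_10), mean(games):
     games_plus_10      games
pos                          
D               21  26.333333
G               14  46.250000
M               17  48.000000
take 2 rows with largest games_plus_10:
     games_plus_10      games
pos                          
D               21  26.333333
M               17  48.000000
add column diff = t['games_plus_10'] - t['games']:
     games_plus_10      games       diff
pos                                     
D               21  26.333333  -5.333333
M               17  48.000000 -31.000000
Then the sum of column 'diff': -36.3333333333

-36.3333333333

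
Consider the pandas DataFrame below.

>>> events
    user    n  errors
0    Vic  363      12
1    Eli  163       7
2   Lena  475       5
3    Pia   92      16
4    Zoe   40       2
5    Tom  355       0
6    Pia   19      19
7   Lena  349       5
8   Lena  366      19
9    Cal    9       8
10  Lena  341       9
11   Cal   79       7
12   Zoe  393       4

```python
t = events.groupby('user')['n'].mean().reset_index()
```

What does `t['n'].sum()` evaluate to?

group by user, mean of n:
user
Cal      44.00
Eli     163.00
Lena    382.75
Pia      55.50
Tom     355.00
Vic     363.00
Zoe     216.50
Name: n, dtype: float64
reset_index():
   user       n
0   Cal   44.00
1   Eli  163.00
2  Lena  382.75
3   Pia   55.50
4   Tom  355.00
5   Vic  363.00
6   Zoe  216.50

1579.75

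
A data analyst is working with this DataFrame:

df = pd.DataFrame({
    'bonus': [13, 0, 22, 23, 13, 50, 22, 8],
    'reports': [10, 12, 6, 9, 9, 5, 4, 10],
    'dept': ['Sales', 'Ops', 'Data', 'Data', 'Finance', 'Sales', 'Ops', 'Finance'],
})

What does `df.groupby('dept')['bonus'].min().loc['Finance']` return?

group by dept, min of bonus:
dept
Data       22
Finance     8
Ops         0
Sales      13
Name: bonus, dtype: int64

8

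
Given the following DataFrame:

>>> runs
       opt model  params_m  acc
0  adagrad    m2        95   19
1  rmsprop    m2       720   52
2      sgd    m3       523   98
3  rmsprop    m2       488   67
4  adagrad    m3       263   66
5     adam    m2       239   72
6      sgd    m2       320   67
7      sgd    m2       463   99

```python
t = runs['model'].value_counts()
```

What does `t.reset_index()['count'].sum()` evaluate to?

value_counts of model:
model
m2    6
m3    2
Name: count, dtype: int64
reset_index():
  model  count
0    m2      6
1    m3      2
Hence 8.

8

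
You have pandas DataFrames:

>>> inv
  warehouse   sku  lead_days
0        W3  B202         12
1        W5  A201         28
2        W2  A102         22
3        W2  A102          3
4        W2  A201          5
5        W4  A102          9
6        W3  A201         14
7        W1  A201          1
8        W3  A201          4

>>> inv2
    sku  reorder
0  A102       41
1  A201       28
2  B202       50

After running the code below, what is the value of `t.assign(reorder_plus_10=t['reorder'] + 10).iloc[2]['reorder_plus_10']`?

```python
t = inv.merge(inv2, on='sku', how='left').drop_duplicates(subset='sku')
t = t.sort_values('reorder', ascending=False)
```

38

merge on 'sku' (how='left') → 9 rows:
  warehouse   sku  lead_days  reorder
0        W3  B202         12       50
1        W5  A201         28       28
2        W2  A102         22       41
3        W2  A102          3       41
4        W2  A201          5       28
5        W4  A102          9       41
6        W3  A201         14       28
7        W1  A201          1       28
8        W3  A201          4       28
drop duplicate sku (keep=first):
  warehouse   sku  lead_days  reorder
0        W3  B202         12       50
1        W5  A201         28       28
2        W2  A102         22       41
sort by reorder descending:
  warehouse   sku  lead_days  reorder
0        W3  B202         12       50
2        W2  A102         22       41
1        W5  A201         28       28
add column reorder_plus_10 = t['reorder'] + 10:
  warehouse   sku  lead_days  reorder  reorder_plus_10
0        W3  B202         12       50               60
2        W2  A102         22       41               51
1        W5  A201         28       28               38
The value at position 2, column 'reorder_plus_10' is 38.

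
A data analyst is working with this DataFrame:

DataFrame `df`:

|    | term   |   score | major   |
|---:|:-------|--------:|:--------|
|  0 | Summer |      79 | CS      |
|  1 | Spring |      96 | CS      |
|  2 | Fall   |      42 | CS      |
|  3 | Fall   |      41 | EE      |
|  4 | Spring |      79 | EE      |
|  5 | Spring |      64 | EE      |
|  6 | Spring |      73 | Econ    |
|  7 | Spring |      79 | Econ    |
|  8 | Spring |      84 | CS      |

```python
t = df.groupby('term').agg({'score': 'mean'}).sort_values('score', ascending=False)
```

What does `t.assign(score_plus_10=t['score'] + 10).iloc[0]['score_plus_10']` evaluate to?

group by term, mean of score:
            score
term             
Fall    41.500000
Spring  79.166667
Summer  79.000000
sort by score descending:
            score
term             
Spring  79.166667
Summer  79.000000
Fall    41.500000
add column score_plus_10 = t['score'] + 10:
            score  score_plus_10
term                            
Spring  79.166667      89.166667
Summer  79.000000      89.000000
Fall    41.500000      51.500000
Taking the value at position 0, column 'score_plus_10' gives 89.1666666667.

89.1666666667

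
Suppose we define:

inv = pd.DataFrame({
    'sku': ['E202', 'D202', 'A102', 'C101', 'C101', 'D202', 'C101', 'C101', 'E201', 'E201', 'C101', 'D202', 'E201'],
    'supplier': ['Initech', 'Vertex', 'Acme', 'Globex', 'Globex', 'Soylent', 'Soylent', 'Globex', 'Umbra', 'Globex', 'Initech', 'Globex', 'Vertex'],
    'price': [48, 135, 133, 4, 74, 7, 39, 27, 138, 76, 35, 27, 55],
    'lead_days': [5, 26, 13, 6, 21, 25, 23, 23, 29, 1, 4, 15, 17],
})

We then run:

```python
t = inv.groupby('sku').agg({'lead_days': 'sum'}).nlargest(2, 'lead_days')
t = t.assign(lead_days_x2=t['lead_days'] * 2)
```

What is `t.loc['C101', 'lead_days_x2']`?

154

group by sku, sum of lead_days:
      lead_days
sku            
A102         13
C101         77
D202         66
E201         47
E202          5
take 2 rows with largest lead_days:
      lead_days
sku            
C101         77
D202         66
add column lead_days_x2 = t['lead_days'] * 2:
      lead_days  lead_days_x2
sku                          
C101         77           154
D202         66           132
The value at row 'C101', column 'lead_days_x2' is 154.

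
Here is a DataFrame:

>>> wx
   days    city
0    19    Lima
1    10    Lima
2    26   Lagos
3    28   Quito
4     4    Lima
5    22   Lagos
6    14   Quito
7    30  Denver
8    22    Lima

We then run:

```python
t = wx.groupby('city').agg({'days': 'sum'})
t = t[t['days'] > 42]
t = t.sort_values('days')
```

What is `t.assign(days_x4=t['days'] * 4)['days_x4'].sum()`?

412

group by city, sum of days:
        days
city        
Denver    30
Lagos     48
Lima      55
Quito     42
filter rows where days > 42:
       days
city       
Lagos    48
Lima     55
sort by days:
       days
city       
Lagos    48
Lima     55
add column days_x4 = t['days'] * 4:
       days  days_x4
city                
Lagos    48      192
Lima     55      220
Finally, sum of column 'days_x4' = 412.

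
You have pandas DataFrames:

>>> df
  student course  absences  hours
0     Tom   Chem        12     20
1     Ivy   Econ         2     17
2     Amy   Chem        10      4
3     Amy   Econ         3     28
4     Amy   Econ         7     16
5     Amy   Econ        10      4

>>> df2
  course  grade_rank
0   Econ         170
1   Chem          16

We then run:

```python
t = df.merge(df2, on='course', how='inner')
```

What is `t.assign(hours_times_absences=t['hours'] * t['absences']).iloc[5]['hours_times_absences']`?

merge on 'course' (how='inner') → 6 rows:
  student course  absences  hours  grade_rank
0     Tom   Chem        12     20          16
1     Ivy   Econ         2     17         170
2     Amy   Chem        10      4          16
3     Amy   Econ         3     28         170
4     Amy   Econ         7     16         170
5     Amy   Econ        10      4         170
add column hours_times_absences = t['hours'] * t['absences']:
  student course  absences  hours  grade_rank  hours_times_absences
0     Tom   Chem        12     20          16                   240
1     Ivy   Econ         2     17         170                    34
2     Amy   Chem        10      4          16                    40
3     Amy   Econ         3     28         170                    84
4     Amy   Econ         7     16         170                   112
5     Amy   Econ        10      4         170                    40
The value at position 5, column 'hours_times_absences' is 40.

40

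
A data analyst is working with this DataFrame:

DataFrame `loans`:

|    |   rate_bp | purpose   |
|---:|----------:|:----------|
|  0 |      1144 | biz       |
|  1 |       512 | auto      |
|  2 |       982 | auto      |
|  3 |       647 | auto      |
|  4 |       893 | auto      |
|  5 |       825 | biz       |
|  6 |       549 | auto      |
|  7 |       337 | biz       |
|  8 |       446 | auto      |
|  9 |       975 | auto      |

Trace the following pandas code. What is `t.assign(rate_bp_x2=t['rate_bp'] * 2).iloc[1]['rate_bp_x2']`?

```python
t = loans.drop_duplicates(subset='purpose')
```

1024

drop duplicate purpose (keep=first):
   rate_bp purpose
0     1144     biz
1      512    auto
add column rate_bp_x2 = t['rate_bp'] * 2:
   rate_bp purpose  rate_bp_x2
0     1144     biz        2288
1      512    auto        1024
Finally, value at position 1, column 'rate_bp_x2' = 1024.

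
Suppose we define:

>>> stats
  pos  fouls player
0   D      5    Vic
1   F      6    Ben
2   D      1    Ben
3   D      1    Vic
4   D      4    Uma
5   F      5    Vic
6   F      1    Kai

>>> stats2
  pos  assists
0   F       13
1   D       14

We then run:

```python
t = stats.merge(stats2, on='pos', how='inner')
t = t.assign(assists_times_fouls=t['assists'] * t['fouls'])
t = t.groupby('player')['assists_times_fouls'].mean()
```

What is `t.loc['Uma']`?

56.0

merge on 'pos' (how='inner') → 7 rows:
  pos  fouls player  assists
0   D      5    Vic       14
1   F      6    Ben       13
2   D      1    Ben       14
3   D      1    Vic       14
4   D      4    Uma       14
5   F      5    Vic       13
6   F      1    Kai       13
add column assists_times_fouls = t['assists'] * t['fouls']:
  pos  fouls player  assists  assists_times_fouls
0   D      5    Vic       14                   70
1   F      6    Ben       13                   78
2   D      1    Ben       14                   14
3   D      1    Vic       14                   14
4   D      4    Uma       14                   56
5   F      5    Vic       13                   65
6   F      1    Kai       13                   13
group by player, mean of assists_times_fouls:
player
Ben    46.000000
Kai    13.000000
Uma    56.000000
Vic    49.666667
Name: assists_times_fouls, dtype: float64
Then the value at index 'Uma': 56.0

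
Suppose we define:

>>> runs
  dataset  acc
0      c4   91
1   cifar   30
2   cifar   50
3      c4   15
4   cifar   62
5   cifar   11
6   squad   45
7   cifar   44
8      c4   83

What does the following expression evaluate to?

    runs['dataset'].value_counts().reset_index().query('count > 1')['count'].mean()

value_counts of dataset:
dataset
cifar    5
c4       3
squad    1
Name: count, dtype: int64
reset_index():
  dataset  count
0   cifar      5
1      c4      3
2   squad      1
filter rows where count > 1:
  dataset  count
0   cifar      5
1      c4      3

4.0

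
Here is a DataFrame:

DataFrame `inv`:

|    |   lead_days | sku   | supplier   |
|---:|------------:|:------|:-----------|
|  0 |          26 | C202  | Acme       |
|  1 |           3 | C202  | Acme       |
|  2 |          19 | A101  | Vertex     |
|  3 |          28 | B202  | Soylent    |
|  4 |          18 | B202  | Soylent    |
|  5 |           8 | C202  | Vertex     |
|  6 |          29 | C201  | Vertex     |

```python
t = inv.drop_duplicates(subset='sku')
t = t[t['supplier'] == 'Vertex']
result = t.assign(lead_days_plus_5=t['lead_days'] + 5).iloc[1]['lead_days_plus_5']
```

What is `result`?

drop duplicate sku (keep=first):
   lead_days   sku supplier
0         26  C202     Acme
2         19  A101   Vertex
3         28  B202  Soylent
6         29  C201   Vertex
filter rows where supplier == 'Vertex':
   lead_days   sku supplier
2         19  A101   Vertex
6         29  C201   Vertex
add column lead_days_plus_5 = t['lead_days'] + 5:
   lead_days   sku supplier  lead_days_plus_5
2         19  A101   Vertex                24
6         29  C201   Vertex                34
So iloc[1]['lead_days_plus_5'] = 34.

34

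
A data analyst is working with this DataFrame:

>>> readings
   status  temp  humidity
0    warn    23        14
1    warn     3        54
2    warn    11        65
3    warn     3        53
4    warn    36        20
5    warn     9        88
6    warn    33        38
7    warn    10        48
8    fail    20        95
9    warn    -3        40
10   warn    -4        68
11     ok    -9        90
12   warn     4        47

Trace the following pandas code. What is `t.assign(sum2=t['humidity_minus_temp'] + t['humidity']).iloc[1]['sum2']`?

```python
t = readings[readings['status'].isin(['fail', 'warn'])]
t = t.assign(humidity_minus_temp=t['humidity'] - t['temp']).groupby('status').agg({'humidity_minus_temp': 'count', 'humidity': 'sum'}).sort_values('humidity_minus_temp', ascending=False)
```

96

filter rows where status in ['fail', 'warn']:
   status  temp  humidity
0    warn    23        14
1    warn     3        54
2    warn    11        65
3    warn     3        53
4    warn    36        20
5    warn     9        88
6    warn    33        38
7    warn    10        48
8    fail    20        95
9    warn    -3        40
10   warn    -4        68
12   warn     4        47
add column humidity_minus_temp = t['humidity'] - t['temp']:
   status  temp  humidity  humidity_minus_temp
0    warn    23        14                   -9
1    warn     3        54                   51
2    warn    11        65                   54
3    warn     3        53                   50
4    warn    36        20                  -16
5    warn     9        88                   79
6    warn    33        38                    5
7    warn    10        48                   38
8    fail    20        95                   75
9    warn    -3        40                   43
10   warn    -4        68                   72
12   warn     4        47                   43
group by status: count(humidity_minus_temp), sum(humidity):
        humidity_minus_temp  humidity
status                               
fail                      1        95
warn                     11       535
sort by humidity_minus_temp descending:
        humidity_minus_temp  humidity
status                               
warn                     11       535
fail                      1        95
add column sum2 = t['humidity_minus_temp'] + t['humidity']:
        humidity_minus_temp  humidity  sum2
status                                     
warn                     11       535   546
fail                      1        95    96
Finally, value at position 1, column 'sum2' = 96.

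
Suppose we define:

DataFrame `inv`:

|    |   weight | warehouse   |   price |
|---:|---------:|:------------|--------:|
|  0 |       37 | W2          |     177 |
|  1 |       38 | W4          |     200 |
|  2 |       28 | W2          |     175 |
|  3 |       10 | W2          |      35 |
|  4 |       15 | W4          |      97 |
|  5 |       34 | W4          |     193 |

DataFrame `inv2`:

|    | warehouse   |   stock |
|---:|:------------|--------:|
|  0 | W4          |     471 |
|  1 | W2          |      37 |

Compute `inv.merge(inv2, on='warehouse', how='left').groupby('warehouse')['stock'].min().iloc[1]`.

471

merge on 'warehouse' (how='left') → 6 rows:
   weight warehouse  price  stock
0      37        W2    177     37
1      38        W4    200    471
2      28        W2    175     37
3      10        W2     35     37
4      15        W4     97    471
5      34        W4    193    471
group by warehouse, min of stock:
warehouse
W2     37
W4    471
Name: stock, dtype: int64
Then the value at position 1: 471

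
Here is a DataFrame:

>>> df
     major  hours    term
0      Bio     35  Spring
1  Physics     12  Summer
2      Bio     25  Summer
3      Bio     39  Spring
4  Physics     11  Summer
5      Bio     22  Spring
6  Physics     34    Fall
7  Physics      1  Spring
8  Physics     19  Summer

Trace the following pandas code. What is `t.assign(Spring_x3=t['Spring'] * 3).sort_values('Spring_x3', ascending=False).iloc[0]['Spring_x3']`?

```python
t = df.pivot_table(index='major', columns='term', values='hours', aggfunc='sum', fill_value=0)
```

288

pivot: rows=major, cols=term, sum(hours):
term     Fall  Spring  Summer
major                        
Bio         0      96      25
Physics    34       1      42
add column Spring_x3 = t['Spring'] * 3:
term     Fall  Spring  Summer  Spring_x3
major                                   
Bio         0      96      25        288
Physics    34       1      42          3
sort by Spring_x3 descending:
term     Fall  Spring  Summer  Spring_x3
major                                   
Bio         0      96      25        288
Physics    34       1      42          3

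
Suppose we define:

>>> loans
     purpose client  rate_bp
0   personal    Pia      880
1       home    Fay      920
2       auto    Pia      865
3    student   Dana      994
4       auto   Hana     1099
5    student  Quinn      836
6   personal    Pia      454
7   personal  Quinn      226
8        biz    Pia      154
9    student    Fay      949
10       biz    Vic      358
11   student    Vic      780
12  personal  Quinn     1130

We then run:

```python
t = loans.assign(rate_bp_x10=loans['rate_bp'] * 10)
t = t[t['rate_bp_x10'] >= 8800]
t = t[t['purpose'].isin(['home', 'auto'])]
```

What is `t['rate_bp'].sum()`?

add column rate_bp_x10 = loans['rate_bp'] * 10:
     purpose client  rate_bp  rate_bp_x10
0   personal    Pia      880         8800
1       home    Fay      920         9200
2       auto    Pia      865         8650
3    student   Dana      994         9940
4       auto   Hana     1099        10990
5    student  Quinn      836         8360
6   personal    Pia      454         4540
7   personal  Quinn      226         2260
8        biz    Pia      154         1540
9    student    Fay      949         9490
10       biz    Vic      358         3580
11   student    Vic      780         7800
12  personal  Quinn     1130        11300
filter rows where rate_bp_x10 >= 8800:
     purpose client  rate_bp  rate_bp_x10
0   personal    Pia      880         8800
1       home    Fay      920         9200
3    student   Dana      994         9940
4       auto   Hana     1099        10990
9    student    Fay      949         9490
12  personal  Quinn     1130        11300
filter rows where purpose in ['home', 'auto']:
  purpose client  rate_bp  rate_bp_x10
1    home    Fay      920         9200
4    auto   Hana     1099        10990
Reading off the sum of column 'rate_bp', we get 2019.

2019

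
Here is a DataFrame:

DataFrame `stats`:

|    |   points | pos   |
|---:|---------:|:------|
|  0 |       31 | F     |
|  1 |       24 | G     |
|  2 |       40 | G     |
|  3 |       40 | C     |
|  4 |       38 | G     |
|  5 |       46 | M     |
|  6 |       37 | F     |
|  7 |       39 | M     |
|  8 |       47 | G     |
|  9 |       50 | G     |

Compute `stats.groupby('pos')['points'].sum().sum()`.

392

group by pos, sum of points:
pos
C     40
F     68
G    199
M     85
Name: points, dtype: int64
Reading off the sum of the resulting series, we get 392.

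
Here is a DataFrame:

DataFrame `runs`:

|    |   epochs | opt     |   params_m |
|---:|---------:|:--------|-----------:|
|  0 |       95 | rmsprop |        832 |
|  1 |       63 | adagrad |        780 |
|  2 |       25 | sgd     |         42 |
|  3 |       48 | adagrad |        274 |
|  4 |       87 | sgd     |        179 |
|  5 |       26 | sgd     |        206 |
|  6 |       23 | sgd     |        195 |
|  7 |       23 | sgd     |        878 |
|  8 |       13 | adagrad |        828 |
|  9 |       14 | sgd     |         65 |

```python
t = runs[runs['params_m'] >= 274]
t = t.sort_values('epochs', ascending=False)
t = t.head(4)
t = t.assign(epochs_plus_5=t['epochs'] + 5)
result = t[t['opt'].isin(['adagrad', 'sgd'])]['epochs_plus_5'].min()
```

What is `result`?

filter rows where params_m >= 274:
   epochs      opt  params_m
0      95  rmsprop       832
1      63  adagrad       780
3      48  adagrad       274
7      23      sgd       878
8      13  adagrad       828
sort by epochs descending:
   epochs      opt  params_m
0      95  rmsprop       832
1      63  adagrad       780
3      48  adagrad       274
7      23      sgd       878
8      13  adagrad       828
take first 4 rows:
   epochs      opt  params_m
0      95  rmsprop       832
1      63  adagrad       780
3      48  adagrad       274
7      23      sgd       878
add column epochs_plus_5 = t['epochs'] + 5:
   epochs      opt  params_m  epochs_plus_5
0      95  rmsprop       832            100
1      63  adagrad       780             68
3      48  adagrad       274             53
7      23      sgd       878             28
filter rows where opt in ['adagrad', 'sgd']:
   epochs      opt  params_m  epochs_plus_5
1      63  adagrad       780             68
3      48  adagrad       274             53
7      23      sgd       878             28
So min() = 28.

28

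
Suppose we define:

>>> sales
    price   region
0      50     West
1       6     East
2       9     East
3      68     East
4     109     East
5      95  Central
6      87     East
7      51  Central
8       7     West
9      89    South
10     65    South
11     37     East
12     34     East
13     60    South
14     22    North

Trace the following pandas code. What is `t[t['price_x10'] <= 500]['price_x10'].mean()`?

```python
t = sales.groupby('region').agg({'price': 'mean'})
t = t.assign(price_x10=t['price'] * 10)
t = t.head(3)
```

360.0

group by region, mean of price:
             price
region            
Central  73.000000
East     50.000000
North    22.000000
South    71.333333
West     28.500000
add column price_x10 = t['price'] * 10:
             price   price_x10
region                        
Central  73.000000  730.000000
East     50.000000  500.000000
North    22.000000  220.000000
South    71.333333  713.333333
West     28.500000  285.000000
take first 3 rows:
         price  price_x10
region                   
Central   73.0      730.0
East      50.0      500.0
North     22.0      220.0
filter rows where price_x10 <= 500:
        price  price_x10
region                  
East     50.0      500.0
North    22.0      220.0
Taking the mean of column 'price_x10' gives 360.0.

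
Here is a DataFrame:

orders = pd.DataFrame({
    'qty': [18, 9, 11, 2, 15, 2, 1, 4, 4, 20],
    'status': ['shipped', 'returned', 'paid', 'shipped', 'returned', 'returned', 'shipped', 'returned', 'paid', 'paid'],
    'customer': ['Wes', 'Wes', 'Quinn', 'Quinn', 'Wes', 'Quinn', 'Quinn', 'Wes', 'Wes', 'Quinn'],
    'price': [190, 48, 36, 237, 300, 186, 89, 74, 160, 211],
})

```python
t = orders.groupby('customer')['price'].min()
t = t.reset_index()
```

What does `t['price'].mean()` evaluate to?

42.0

group by customer, min of price:
customer
Quinn    36
Wes      48
Name: price, dtype: int64
reset_index():
  customer  price
0    Quinn     36
1      Wes     48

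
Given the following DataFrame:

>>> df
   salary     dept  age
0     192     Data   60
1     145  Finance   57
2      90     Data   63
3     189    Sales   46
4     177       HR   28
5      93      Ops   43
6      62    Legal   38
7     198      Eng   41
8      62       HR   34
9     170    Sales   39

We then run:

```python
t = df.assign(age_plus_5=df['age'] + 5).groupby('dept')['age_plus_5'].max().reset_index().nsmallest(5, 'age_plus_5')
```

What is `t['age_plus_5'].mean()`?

45.4

add column age_plus_5 = df['age'] + 5:
   salary     dept  age  age_plus_5
0     192     Data   60          65
1     145  Finance   57          62
2      90     Data   63          68
3     189    Sales   46          51
4     177       HR   28          33
5      93      Ops   43          48
6      62    Legal   38          43
7     198      Eng   41          46
8      62       HR   34          39
9     170    Sales   39          44
group by dept, max of age_plus_5:
dept
Data       68
Eng        46
Finance    62
HR         39
Legal      43
Ops        48
Sales      51
Name: age_plus_5, dtype: int64
reset_index():
      dept  age_plus_5
0     Data          68
1      Eng          46
2  Finance          62
3       HR          39
4    Legal          43
5      Ops          48
6    Sales          51
take 5 rows with smallest age_plus_5:
    dept  age_plus_5
3     HR          39
4  Legal          43
1    Eng          46
5    Ops          48
6  Sales          51
Hence 45.4.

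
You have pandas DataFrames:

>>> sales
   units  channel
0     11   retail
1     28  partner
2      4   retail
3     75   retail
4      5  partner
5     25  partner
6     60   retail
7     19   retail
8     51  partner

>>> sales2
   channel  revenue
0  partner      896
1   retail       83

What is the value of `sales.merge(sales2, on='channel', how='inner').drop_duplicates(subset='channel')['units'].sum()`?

39

merge on 'channel' (how='inner') → 9 rows:
   units  channel  revenue
0     11   retail       83
1     28  partner      896
2      4   retail       83
3     75   retail       83
4      5  partner      896
5     25  partner      896
6     60   retail       83
7     19   retail       83
8     51  partner      896
drop duplicate channel (keep=first):
   units  channel  revenue
0     11   retail       83
1     28  partner      896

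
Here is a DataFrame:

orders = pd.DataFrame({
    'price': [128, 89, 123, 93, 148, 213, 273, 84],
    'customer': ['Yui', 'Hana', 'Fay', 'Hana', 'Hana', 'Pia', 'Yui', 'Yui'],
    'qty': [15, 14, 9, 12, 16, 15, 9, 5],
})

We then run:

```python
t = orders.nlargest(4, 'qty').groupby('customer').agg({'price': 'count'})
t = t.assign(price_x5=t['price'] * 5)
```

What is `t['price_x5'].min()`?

take 4 rows with largest qty:
   price customer  qty
4    148     Hana   16
0    128      Yui   15
5    213      Pia   15
1     89     Hana   14
group by customer, count of price:
          price
customer       
Hana          2
Pia           1
Yui           1
add column price_x5 = t['price'] * 5:
          price  price_x5
customer                 
Hana          2        10
Pia           1         5
Yui           1         5
Then the min of column 'price_x5': 5

5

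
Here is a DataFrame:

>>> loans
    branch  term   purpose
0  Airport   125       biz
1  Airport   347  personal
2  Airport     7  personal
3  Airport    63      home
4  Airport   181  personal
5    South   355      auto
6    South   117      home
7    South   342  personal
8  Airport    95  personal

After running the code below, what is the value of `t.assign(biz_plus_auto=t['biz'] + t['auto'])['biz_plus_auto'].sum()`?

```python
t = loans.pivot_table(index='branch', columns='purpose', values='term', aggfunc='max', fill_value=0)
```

pivot: rows=branch, cols=purpose, max(term):
purpose  auto  biz  home  personal
branch                            
Airport     0  125    63       347
South     355    0   117       342
add column biz_plus_auto = t['biz'] + t['auto']:
purpose  auto  biz  home  personal  biz_plus_auto
branch                                           
Airport     0  125    63       347            125
South     355    0   117       342            355
Finally, sum of column 'biz_plus_auto' = 480.

480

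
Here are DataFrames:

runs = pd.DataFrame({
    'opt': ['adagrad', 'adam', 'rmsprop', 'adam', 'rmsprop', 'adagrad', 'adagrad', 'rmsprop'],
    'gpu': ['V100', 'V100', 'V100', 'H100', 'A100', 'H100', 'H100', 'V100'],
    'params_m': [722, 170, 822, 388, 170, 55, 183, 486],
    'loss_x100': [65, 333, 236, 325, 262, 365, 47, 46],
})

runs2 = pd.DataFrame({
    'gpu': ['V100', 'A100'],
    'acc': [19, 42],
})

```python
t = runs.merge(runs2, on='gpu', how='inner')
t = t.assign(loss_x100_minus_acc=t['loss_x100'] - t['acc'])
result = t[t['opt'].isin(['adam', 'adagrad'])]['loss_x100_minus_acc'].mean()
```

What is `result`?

180.0

merge on 'gpu' (how='inner') → 5 rows:
       opt   gpu  params_m  loss_x100  acc
0  adagrad  V100       722         65   19
1     adam  V100       170        333   19
2  rmsprop  V100       822        236   19
3  rmsprop  A100       170        262   42
4  rmsprop  V100       486         46   19
add column loss_x100_minus_acc = t['loss_x100'] - t['acc']:
       opt   gpu  params_m  loss_x100  acc  loss_x100_minus_acc
0  adagrad  V100       722         65   19                   46
1     adam  V100       170        333   19                  314
2  rmsprop  V100       822        236   19                  217
3  rmsprop  A100       170        262   42                  220
4  rmsprop  V100       486         46   19                   27
filter rows where opt in ['adam', 'adagrad']:
       opt   gpu  params_m  loss_x100  acc  loss_x100_minus_acc
0  adagrad  V100       722         65   19                   46
1     adam  V100       170        333   19                  314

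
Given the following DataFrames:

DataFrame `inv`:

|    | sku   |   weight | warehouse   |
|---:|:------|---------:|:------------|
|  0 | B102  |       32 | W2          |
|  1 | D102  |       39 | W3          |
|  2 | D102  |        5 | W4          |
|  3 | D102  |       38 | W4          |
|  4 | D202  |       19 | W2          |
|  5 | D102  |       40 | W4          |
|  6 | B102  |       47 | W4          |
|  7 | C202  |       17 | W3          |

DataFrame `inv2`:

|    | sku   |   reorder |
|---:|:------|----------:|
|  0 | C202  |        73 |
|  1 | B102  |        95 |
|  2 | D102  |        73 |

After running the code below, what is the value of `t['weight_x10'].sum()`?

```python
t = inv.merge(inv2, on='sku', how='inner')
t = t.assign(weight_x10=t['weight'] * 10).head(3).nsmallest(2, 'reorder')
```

merge on 'sku' (how='inner') → 7 rows:
    sku  weight warehouse  reorder
0  B102      32        W2       95
1  D102      39        W3       73
2  D102       5        W4       73
3  D102      38        W4       73
4  D102      40        W4       73
5  B102      47        W4       95
6  C202      17        W3       73
add column weight_x10 = t['weight'] * 10:
    sku  weight warehouse  reorder  weight_x10
0  B102      32        W2       95         320
1  D102      39        W3       73         390
2  D102       5        W4       73          50
3  D102      38        W4       73         380
4  D102      40        W4       73         400
5  B102      47        W4       95         470
6  C202      17        W3       73         170
take first 3 rows:
    sku  weight warehouse  reorder  weight_x10
0  B102      32        W2       95         320
1  D102      39        W3       73         390
2  D102       5        W4       73          50
take 2 rows with smallest reorder:
    sku  weight warehouse  reorder  weight_x10
1  D102      39        W3       73         390
2  D102       5        W4       73          50

440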